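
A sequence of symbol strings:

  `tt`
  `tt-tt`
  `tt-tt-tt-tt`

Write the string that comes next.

Each string is two copies of the previous one joined by '-'.
One more doubling of tt-tt-tt-tt gives the answer.

tt-tt-tt-tt-tt-tt-tt-tt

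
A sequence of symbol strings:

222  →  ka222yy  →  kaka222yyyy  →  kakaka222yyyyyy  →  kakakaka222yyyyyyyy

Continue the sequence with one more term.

Each term wraps the previous one in ka on the left and yy on the right.
Applying this once more to kakakaka222yyyyyyyy:

kakakakaka222yyyyyyyyyy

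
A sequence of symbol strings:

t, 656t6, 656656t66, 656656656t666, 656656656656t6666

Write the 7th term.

656656656656656656t666666

Each term wraps the previous one in 656 on the left and 6 on the right.
From 656656656656t6666, 2 further steps: 656656656656t6666 → 656656656656656t66666 → (answer).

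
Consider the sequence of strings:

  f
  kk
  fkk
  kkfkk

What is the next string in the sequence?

fkkkkfkk

Each term (from the third on) is the two preceding terms concatenated in order: term 3 = f·kk = fkk.
The next term joins fkk and kkfkk.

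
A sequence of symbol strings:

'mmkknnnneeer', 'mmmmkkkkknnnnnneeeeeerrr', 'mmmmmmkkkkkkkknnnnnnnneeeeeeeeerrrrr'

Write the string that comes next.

mmmmmmmmkkkkkkkkkkknnnnnnnnnneeeeeeeeeeeerrrrrrr

Reading off run lengths: m runs 2, 4, 6; k runs 2, 5, 8; n runs 4, 6, 8; e runs 3, 6, 9; r runs 1, 3, 5 — each is linear in n (n = 1, 2, …).
Setting n = 4 gives 8, 11, 10, 12, 7 characters in each block.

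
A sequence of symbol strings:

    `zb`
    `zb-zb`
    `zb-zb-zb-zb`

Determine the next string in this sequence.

zb-zb-zb-zb-zb-zb-zb-zb

s(k+1) = s(k)·-·s(k) — each term doubles the last with '-' between the halves.
One more doubling of zb-zb-zb-zb gives the answer.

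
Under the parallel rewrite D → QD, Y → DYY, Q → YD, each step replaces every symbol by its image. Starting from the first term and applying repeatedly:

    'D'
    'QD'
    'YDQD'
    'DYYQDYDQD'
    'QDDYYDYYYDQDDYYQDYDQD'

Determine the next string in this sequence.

YDQDQDDYYDYYQDDYYDYYDYYQDYDQDQDDYYDYYYDQDDYYQDYDQD

Replace each of the 21 characters of QDDYYDYYYDQDDYYQDYDQD in place — YD QD QD DYY DYY QD DYY DYY DYY QD YD QD QD DYY DYY YD QD DYY QD YD QD — and concatenate.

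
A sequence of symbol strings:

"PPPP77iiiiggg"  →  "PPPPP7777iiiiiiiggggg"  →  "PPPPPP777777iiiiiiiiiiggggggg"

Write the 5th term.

PPPPPPPP7777777777iiiiiiiiiiiiiiiiggggggggggg

The n-th term is n+3 P's then 2n 7's then 3n+1 i's then 2n+1 g's (n = 1, 2, …).
For term 5, n = 5, so the run lengths are 8, 10, 16, 11.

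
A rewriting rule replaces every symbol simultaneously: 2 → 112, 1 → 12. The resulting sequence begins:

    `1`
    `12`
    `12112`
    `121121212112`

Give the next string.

12112121211212112121121212112

Expanding 121121212112: 1→12, 2→112, 1→12, 1→12, 2→112, 1→12, 2→112, 1→12, 2→112, 1→12, 1→12, 2→112. Concatenated: 12 112 12 12 112 12 112 12 112 12 12 112.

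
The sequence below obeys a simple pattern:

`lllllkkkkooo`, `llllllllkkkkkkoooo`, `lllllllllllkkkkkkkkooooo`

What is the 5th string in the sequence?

The n-th term is 3n+2 l's then 2n+2 k's then n+2 o's (n = 1, 2, …).
For term 5, n = 5, so the run lengths are 17, 12, 7.

lllllllllllllllllkkkkkkkkkkkkooooooo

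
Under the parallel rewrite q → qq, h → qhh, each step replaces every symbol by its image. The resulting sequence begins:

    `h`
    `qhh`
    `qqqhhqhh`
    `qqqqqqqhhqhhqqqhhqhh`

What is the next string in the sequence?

φ(qqqqqqqhhqhhqqqhhqhh) expands symbol-by-symbol to qq qq qq qq qq qq qq qhh qhh qq qhh qhh qq qq qq qhh qhh qq qhh qhh; joining the 20 pieces gives the next term.

qqqqqqqqqqqqqqqhhqhhqqqhhqhhqqqqqqqhhqhhqqqhhqhh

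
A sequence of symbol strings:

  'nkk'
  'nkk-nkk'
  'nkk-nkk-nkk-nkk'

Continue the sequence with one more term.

Every step duplicates the string with '-' between the halves.
One more doubling of nkk-nkk-nkk-nkk gives the answer.

nkk-nkk-nkk-nkk-nkk-nkk-nkk-nkk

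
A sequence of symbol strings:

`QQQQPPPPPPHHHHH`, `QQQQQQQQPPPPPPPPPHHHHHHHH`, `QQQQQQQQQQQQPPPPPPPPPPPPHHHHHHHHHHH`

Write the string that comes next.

QQQQQQQQQQQQQQQQPPPPPPPPPPPPPPPHHHHHHHHHHHHHH

The n-th term is 4n Q's then 3n+3 P's then 3n+2 H's (n = 1, 2, …).
At n = 4 the blocks have lengths 16, 15, 14.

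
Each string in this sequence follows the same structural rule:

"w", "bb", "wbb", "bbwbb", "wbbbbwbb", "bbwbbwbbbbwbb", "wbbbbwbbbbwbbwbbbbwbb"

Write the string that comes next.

bbwbbwbbbbwbbwbbbbwbbbbwbbwbbbbwbb

From term 3 onward, concatenate the second-to-last term with the last: w·bb = wbb, bb·wbb = bbwbb, …
The next term joins bbwbbwbbbbwbb and wbbbbwbbbbwbbwbbbbwbb.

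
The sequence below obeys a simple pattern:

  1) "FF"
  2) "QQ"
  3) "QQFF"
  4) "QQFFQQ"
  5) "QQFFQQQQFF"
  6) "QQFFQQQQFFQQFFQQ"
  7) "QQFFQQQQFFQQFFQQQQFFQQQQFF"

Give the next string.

QQFFQQQQFFQQFFQQQQFFQQQQFFQQFFQQQQFFQQFFQQ

From term 3 onward, concatenate the last term with the second-to-last: QQ·FF = QQFF, QQFF·QQ = QQFFQQ, …
The next term joins QQFFQQQQFFQQFFQQQQFFQQQQFF and QQFFQQQQFFQQFFQQ.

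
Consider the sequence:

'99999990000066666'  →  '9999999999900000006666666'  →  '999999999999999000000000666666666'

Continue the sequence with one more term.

Reading off run lengths: 9 runs 7, 11, 15; 0 runs 5, 7, 9; 6 runs 5, 7, 9 — each is linear in n, where the shown terms are n = 2, 3, 4.
Setting n = 5 gives 19, 11, 11 characters in each block.

99999999999999999990000000000066666666666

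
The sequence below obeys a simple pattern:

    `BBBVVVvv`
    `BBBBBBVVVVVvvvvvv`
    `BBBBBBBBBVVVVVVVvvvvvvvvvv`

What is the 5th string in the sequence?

BBBBBBBBBBBBBBBVVVVVVVVVVVvvvvvvvvvvvvvvvvvv

The n-th term is 3n B's then 2n+1 V's then 4n-2 v's (n = 1, 2, …).
For term 5, n = 5, so the run lengths are 15, 11, 18.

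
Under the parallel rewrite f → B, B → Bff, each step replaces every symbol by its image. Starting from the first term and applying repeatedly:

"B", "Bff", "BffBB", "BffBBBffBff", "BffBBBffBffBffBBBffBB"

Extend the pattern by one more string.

Replace each of the 21 characters of BffBBBffBffBffBBBffBB in place — Bff B B Bff Bff Bff B B Bff B B Bff B B Bff Bff Bff B B Bff Bff — and concatenate.

BffBBBffBffBffBBBffBBBffBBBffBffBffBBBffBff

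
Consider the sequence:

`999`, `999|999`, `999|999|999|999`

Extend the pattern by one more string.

Each string is two copies of the previous one joined by '|'.
One more doubling of 999|999|999|999 gives the answer.

999|999|999|999|999|999|999|999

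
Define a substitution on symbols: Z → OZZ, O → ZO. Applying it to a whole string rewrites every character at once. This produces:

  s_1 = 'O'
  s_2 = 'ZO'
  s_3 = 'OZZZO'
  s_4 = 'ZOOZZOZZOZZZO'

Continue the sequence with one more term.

OZZZOZOOZZOZZZOOZZOZZZOOZZOZZOZZZO

Replace each of the 13 characters of ZOOZZOZZOZZZO in place — OZZ ZO ZO OZZ OZZ ZO OZZ OZZ ZO OZZ OZZ OZZ ZO — and concatenate.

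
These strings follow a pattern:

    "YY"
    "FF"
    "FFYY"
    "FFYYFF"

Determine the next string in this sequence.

FFYYFFFFYY

This is a Fibonacci-style word recurrence s(k) = s(k−1)·s(k−2): e.g. FF·YY = FFYY.
Continuing: FFYYFF · FFYY gives term 5.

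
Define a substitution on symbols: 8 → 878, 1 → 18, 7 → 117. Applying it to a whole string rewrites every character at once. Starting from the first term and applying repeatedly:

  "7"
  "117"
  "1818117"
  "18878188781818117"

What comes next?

Applying the rule to each of the 17 symbols of 18878188781818117 gives the pieces 18 878 878 117 878 18 878 878 117 878 18 878 18 878 18 18 117, which concatenate to the answer.

188788781178781887887811787818878188781818117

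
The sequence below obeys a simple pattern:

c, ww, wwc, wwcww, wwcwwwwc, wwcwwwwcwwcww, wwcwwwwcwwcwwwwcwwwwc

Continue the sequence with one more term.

This is a Fibonacci-style word recurrence s(k) = s(k−1)·s(k−2): e.g. ww·c = wwc.
The next term joins wwcwwwwcwwcwwwwcwwwwc and wwcwwwwcwwcww.

wwcwwwwcwwcwwwwcwwwwcwwcwwwwcwwcww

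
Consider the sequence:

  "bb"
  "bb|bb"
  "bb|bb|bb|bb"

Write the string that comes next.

Every step duplicates the string with '|' between the halves.
So the next term is two copies of bb|bb|bb|bb with '|' between the halves.

bb|bb|bb|bb|bb|bb|bb|bb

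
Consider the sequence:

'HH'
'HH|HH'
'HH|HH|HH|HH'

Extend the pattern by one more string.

Each string is two copies of the previous one joined by '|'.
Doubling HH|HH|HH|HH with '|' between the halves:

HH|HH|HH|HH|HH|HH|HH|HH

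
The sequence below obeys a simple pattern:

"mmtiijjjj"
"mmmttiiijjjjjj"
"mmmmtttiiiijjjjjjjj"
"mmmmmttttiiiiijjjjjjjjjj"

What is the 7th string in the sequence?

mmmmmmmmtttttttiiiiiiiijjjjjjjjjjjjjjjj

The n-th term is n+1 m's then n t's then n+1 i's then 2n+2 j's (n = 1, 2, …).
For term 7, n = 7, so the run lengths are 8, 7, 8, 16.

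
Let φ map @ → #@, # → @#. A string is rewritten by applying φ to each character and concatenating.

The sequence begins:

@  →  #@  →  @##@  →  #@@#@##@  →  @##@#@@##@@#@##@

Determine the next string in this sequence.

φ(@##@#@@##@@#@##@) expands symbol-by-symbol to #@ @# @# #@ @# #@ #@ @# @# #@ #@ @# #@ @# @# #@; joining the 16 pieces gives the next term.

#@@#@##@@##@#@@#@##@#@@##@@#@##@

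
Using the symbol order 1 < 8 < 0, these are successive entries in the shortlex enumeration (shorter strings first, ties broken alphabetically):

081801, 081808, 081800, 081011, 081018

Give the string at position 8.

081088

Continuing the enumeration 3 steps past 081018: 081018 → 081010 → 081081 → (answer).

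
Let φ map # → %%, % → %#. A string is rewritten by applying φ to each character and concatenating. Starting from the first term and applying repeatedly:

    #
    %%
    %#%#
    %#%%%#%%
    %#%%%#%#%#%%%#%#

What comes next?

%#%%%#%#%#%%%#%%%#%%%#%#%#%%%#%%

Applying the rule to each of the 16 symbols of %#%%%#%#%#%%%#%# gives the pieces %# %% %# %# %# %% %# %% %# %% %# %# %# %% %# %%, which concatenate to the answer.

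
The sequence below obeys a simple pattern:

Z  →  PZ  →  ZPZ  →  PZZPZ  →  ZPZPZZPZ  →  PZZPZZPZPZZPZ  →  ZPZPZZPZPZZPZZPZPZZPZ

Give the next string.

PZZPZZPZPZZPZZPZPZZPZPZZPZZPZPZZPZ

This is a Fibonacci-style word recurrence s(k) = s(k−2)·s(k−1): e.g. Z·PZ = ZPZ.
So term 8 is PZZPZZPZPZZPZ·ZPZPZZPZPZZPZZPZPZZPZ.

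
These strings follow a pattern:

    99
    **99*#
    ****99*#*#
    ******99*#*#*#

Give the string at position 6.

s(k+1) = **·s(k)·*#, so each term gains ** as a prefix and *# as a suffix.
From ******99*#*#*#, 2 further steps: ******99*#*#*# → ********99*#*#*#*# → (answer).

**********99*#*#*#*#*#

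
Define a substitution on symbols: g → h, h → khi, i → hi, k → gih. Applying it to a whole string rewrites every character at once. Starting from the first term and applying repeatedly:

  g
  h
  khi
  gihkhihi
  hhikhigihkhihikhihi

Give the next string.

khikhihigihkhihihhikhigihkhihikhihigihkhihikhihi

Applying the rule to each of the 19 symbols of hhikhigihkhihikhihi gives the pieces khi khi hi gih khi hi h hi khi gih khi hi khi hi gih khi hi khi hi, which concatenate to the answer.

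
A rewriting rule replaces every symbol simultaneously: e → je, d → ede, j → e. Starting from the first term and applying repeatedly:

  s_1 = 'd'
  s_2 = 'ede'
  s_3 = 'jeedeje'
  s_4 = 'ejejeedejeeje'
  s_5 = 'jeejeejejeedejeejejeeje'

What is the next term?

φ(jeejeejejeedejeejejeeje) expands symbol-by-symbol to e je je e je je e je e je je ede je e je je e je e je je e je; joining the 23 pieces gives the next term.

ejejeejejeejeejejeedejeejejeejeejejeeje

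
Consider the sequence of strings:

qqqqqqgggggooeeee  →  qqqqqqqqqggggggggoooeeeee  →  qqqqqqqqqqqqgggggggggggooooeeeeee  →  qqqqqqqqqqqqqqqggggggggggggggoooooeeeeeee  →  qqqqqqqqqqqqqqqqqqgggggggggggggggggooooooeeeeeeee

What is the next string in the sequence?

qqqqqqqqqqqqqqqqqqqqqggggggggggggggggggggoooooooeeeeeeeee

Reading off run lengths: q runs 6, 9, 12, 15, 18; g runs 5, 8, 11, 14, 17; o runs 2, 3, 4, 5, 6; e runs 4, 5, 6, 7, 8 — each is linear in n (n = 1, 2, …).
At n = 6 the blocks have lengths 21, 20, 7, 9.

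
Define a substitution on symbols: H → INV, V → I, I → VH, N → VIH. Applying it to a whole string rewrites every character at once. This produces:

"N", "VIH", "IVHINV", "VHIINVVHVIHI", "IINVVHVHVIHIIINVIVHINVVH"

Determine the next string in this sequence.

Rewriting the 24 symbols of IINVVHVHVIHIIINVIVHINVVH one by one yields VH VH VIH I I INV I INV I VH INV VH VH VH VIH I VH I INV VH VIH I I INV; concatenated:

VHVHVIHIIINVIINVIVHINVVHVHVHVIHIVHIINVVHVIHIIINV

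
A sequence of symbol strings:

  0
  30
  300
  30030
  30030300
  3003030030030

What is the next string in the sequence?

300303003003030030300

From term 3 onward, concatenate the last term with the second-to-last: 30·0 = 300, 300·30 = 30030, …
So term 7 is 3003030030030·30030300.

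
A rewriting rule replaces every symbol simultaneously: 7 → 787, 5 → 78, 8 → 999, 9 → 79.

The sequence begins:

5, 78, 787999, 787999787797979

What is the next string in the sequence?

Applying the rule to each of the 15 symbols of 787999787797979 gives the pieces 787 999 787 79 79 79 787 999 787 787 79 787 79 787 79, which concatenate to the answer.

787999787797979787999787787797877978779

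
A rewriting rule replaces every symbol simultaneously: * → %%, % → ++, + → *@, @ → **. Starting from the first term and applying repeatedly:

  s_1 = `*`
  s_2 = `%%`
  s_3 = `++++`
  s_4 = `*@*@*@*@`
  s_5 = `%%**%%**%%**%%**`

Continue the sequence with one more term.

Rewriting the 16 symbols of %%**%%**%%**%%** one by one yields ++ ++ %% %% ++ ++ %% %% ++ ++ %% %% ++ ++ %% %%; concatenated:

++++%%%%++++%%%%++++%%%%++++%%%%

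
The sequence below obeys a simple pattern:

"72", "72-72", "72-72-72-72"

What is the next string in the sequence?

Every step duplicates the string with '-' between the halves.
Doubling 72-72-72-72 with '-' between the halves:

72-72-72-72-72-72-72-72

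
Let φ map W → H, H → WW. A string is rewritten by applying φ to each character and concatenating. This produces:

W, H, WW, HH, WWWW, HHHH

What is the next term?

WWWWWWWW

Apply φ to HHHH symbol by symbol: H→WW, H→WW, H→WW, H→WW; joined: WW WW WW WW.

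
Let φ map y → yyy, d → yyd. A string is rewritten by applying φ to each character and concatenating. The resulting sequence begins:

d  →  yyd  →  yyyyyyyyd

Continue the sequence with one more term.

Expanding yyyyyyyyd: y→yyy, y→yyy, y→yyy, y→yyy, y→yyy, y→yyy, y→yyy, y→yyy, d→yyd. Concatenated: yyy yyy yyy yyy yyy yyy yyy yyy yyd.

yyyyyyyyyyyyyyyyyyyyyyyyyyd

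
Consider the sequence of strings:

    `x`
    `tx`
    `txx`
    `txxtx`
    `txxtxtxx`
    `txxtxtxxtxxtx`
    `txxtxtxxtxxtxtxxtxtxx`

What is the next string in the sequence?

Each term (from the third on) is the previous term followed by the one before it: term 3 = tx·x = txx.
So term 8 is txxtxtxxtxxtxtxxtxtxx·txxtxtxxtxxtx.

txxtxtxxtxxtxtxxtxtxxtxxtxtxxtxxtx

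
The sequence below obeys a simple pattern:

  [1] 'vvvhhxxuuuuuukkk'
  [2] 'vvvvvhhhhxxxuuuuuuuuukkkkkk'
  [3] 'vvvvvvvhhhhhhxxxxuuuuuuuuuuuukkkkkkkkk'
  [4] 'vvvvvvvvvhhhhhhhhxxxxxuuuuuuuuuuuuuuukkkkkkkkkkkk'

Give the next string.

vvvvvvvvvvvhhhhhhhhhhxxxxxxuuuuuuuuuuuuuuuuuukkkkkkkkkkkkkkk

Reading off run lengths: v runs 3, 5, 7, 9; h runs 2, 4, 6, 8; x runs 2, 3, 4, 5; u runs 6, 9, 12, 15; k runs 3, 6, 9, 12 — each is linear in n (n = 1, 2, …).
For the next term, n = 5, so the run lengths are 11, 10, 6, 18, 15.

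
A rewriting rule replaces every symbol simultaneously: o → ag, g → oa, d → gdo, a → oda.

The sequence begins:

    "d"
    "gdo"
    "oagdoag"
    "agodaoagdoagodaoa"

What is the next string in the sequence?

Replace each of the 17 characters of agodaoagdoagodaoa in place — oda oa ag gdo oda ag oda oa gdo ag oda oa ag gdo oda ag oda — and concatenate.

odaoaaggdoodaagodaoagdoagodaoaaggdoodaagoda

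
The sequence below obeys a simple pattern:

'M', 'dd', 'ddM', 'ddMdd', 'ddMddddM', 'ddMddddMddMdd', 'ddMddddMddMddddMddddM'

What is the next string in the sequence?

This is a Fibonacci-style word recurrence s(k) = s(k−1)·s(k−2): e.g. dd·M = ddM.
Continuing: ddMddddMddMddddMddddM · ddMddddMddMdd gives term 8.

ddMddddMddMddddMddddMddMddddMddMdd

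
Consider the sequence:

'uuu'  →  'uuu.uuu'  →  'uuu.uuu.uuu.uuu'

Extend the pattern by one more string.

s(k+1) = s(k)·.·s(k) — each term doubles the last with '.' between the halves.
Doubling uuu.uuu.uuu.uuu with '.' between the halves:

uuu.uuu.uuu.uuu.uuu.uuu.uuu.uuu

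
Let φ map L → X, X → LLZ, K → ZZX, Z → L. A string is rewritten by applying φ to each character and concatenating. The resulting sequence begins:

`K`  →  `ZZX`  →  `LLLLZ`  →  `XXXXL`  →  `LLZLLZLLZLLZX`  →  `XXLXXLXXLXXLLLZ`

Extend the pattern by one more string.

φ(XXLXXLXXLXXLLLZ) expands symbol-by-symbol to LLZ LLZ X LLZ LLZ X LLZ LLZ X LLZ LLZ X X X L; joining the 15 pieces gives the next term.

LLZLLZXLLZLLZXLLZLLZXLLZLLZXXXL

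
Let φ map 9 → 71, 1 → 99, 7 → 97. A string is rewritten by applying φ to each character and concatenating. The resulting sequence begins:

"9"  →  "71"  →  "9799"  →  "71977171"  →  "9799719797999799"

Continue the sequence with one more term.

Rewriting the 16 symbols of 9799719797999799 one by one yields 71 97 71 71 97 99 71 97 71 97 71 71 71 97 71 71; concatenated:

71977171979971977197717171977171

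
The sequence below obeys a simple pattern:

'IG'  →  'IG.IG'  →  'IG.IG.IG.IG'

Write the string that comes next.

Every step duplicates the string with '.' between the halves.
Doubling IG.IG.IG.IG with '.' between the halves:

IG.IG.IG.IG.IG.IG.IG.IG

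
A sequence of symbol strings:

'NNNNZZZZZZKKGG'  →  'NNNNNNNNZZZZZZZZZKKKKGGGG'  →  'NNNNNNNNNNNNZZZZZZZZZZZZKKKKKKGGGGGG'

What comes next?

NNNNNNNNNNNNNNNNZZZZZZZZZZZZZZZKKKKKKKKGGGGGGGG

The n-th term is 4n N's then 3n+3 Z's then 2n K's then 2n G's (n = 1, 2, …).
Setting n = 4 gives 16, 15, 8, 8 characters in each block.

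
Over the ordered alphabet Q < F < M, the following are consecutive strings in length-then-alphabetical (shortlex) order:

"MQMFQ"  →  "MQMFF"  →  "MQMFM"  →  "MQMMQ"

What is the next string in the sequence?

The successor of MQMMQ increments the rightmost position that isn't already M and resets every position after it to Q.

MQMMF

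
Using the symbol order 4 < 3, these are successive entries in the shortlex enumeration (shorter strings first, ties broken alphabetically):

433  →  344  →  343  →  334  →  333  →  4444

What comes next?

The successor of 4444 increments the rightmost position that isn't already 3 and resets every position after it to 4.

4443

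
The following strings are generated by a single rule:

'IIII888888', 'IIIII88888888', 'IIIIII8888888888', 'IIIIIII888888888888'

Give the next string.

IIIIIIII88888888888888

The n-th term is n+1 I's then 2n 8's, where the shown terms are n = 3, 4, 5, 6.
Setting n = 7 gives 8, 14 characters in each block.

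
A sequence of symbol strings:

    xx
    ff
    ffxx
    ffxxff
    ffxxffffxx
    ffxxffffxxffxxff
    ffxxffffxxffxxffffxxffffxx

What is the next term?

ffxxffffxxffxxffffxxffffxxffxxffffxxffxxff

Each term (from the third on) is the previous term followed by the one before it: term 3 = ff·xx = ffxx.
So term 8 is ffxxffffxxffxxffffxxffffxx·ffxxffffxxffxxff.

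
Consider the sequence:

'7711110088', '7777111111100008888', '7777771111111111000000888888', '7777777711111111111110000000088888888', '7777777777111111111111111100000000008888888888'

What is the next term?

7777777777771111111111111111111000000000000888888888888

Each string has the form 7^{2n} 1^{3n+1} 0^{2n} 8^{2n} (n = 1, 2, …).
Setting n = 6 gives 12, 19, 12, 12 characters in each block.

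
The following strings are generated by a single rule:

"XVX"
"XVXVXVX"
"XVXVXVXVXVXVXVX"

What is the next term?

XVXVXVXVXVXVXVXVXVXVXVXVXVXVXVX

s(k+1) = s(k)·V·s(k) — each term doubles the last with 'V' between the halves.
So the next term is two copies of XVXVXVXVXVXVXVX with 'V' between the halves.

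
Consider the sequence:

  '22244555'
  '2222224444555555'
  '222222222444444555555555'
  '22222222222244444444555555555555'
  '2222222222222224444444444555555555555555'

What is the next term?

Reading off run lengths: 2 runs 3, 6, 9, 12, 15; 4 runs 2, 4, 6, 8, 10; 5 runs 3, 6, 9, 12, 15 — each is linear in n (n = 1, 2, …).
For the next term, n = 6, so the run lengths are 18, 12, 18.

222222222222222222444444444444555555555555555555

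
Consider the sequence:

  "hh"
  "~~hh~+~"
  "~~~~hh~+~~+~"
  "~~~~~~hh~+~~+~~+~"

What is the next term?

s(k+1) = ~~·s(k)·~+~, so each term gains ~~ as a prefix and ~+~ as a suffix.
Applying this once more to ~~~~~~hh~+~~+~~+~:

~~~~~~~~hh~+~~+~~+~~+~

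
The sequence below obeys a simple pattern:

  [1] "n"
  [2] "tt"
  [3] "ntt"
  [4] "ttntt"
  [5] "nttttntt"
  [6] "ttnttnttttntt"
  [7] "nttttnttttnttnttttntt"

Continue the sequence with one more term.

This is a Fibonacci-style word recurrence s(k) = s(k−2)·s(k−1): e.g. n·tt = ntt.
Continuing: ttnttnttttntt · nttttnttttnttnttttntt gives term 8.

ttnttnttttnttnttttnttttnttnttttntt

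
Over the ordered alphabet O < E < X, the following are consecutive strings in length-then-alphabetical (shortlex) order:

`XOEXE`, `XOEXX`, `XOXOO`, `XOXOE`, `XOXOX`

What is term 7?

XOXEE

Stepping forward 2 times from XOXOX: XOXOX → XOXEO, then the target.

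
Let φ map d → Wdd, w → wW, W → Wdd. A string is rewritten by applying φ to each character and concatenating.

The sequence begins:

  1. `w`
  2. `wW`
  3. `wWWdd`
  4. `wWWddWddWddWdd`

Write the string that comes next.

Applying the rule to each of the 14 symbols of wWWddWddWddWdd gives the pieces wW Wdd Wdd Wdd Wdd Wdd Wdd Wdd Wdd Wdd Wdd Wdd Wdd Wdd, which concatenate to the answer.

wWWddWddWddWddWddWddWddWddWddWddWddWddWdd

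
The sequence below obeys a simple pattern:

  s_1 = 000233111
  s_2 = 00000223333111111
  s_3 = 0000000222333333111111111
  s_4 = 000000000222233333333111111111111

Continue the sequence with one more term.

00000000000222223333333333111111111111111

Reading off run lengths: 0 runs 3, 5, 7, 9; 2 runs 1, 2, 3, 4; 3 runs 2, 4, 6, 8; 1 runs 3, 6, 9, 12 — each is linear in n (n = 1, 2, …).
Setting n = 5 gives 11, 5, 10, 15 characters in each block.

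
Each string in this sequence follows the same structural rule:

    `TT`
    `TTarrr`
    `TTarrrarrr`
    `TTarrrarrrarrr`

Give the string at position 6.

Every step adds arrr to the end: s(k+1) = s(k)·arrr.
From TTarrrarrrarrr, 2 further steps: TTarrrarrrarrr → TTarrrarrrarrrarrr → (answer).

TTarrrarrrarrrarrrarrr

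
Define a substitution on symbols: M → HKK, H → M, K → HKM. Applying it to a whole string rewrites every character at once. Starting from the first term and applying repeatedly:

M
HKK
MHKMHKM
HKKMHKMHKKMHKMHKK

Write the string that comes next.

MHKMHKMHKKMHKMHKKMHKMHKMHKKMHKMHKKMHKMHKM

Replace each of the 17 characters of HKKMHKMHKKMHKMHKK in place — M HKM HKM HKK M HKM HKK M HKM HKM HKK M HKM HKK M HKM HKM — and concatenate.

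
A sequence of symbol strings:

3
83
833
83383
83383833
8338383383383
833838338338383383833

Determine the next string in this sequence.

This is a Fibonacci-style word recurrence s(k) = s(k−1)·s(k−2): e.g. 83·3 = 833.
The next term joins 833838338338383383833 and 8338383383383.

8338383383383833838338338383383383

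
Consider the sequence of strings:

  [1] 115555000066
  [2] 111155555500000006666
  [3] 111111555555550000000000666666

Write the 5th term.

111111111155555555555500000000000000006666666666

Reading off run lengths: 1 runs 2, 4, 6; 5 runs 4, 6, 8; 0 runs 4, 7, 10; 6 runs 2, 4, 6 — each is linear in n, where the shown terms are n = 2, 3, 4.
For term 5, n = 6, so the run lengths are 10, 12, 16, 10.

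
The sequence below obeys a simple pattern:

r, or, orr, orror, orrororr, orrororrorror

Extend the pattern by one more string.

From term 3 onward, concatenate the last term with the second-to-last: or·r = orr, orr·or = orror, …
Continuing: orrororrorror · orrororr gives term 7.

orrororrorrororrororr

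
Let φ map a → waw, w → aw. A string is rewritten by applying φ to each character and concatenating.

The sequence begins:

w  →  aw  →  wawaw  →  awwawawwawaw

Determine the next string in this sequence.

Expanding awwawawwawaw: a→waw, w→aw, w→aw, a→waw, w→aw, a→waw, w→aw, w→aw, a→waw, w→aw, a→waw, w→aw. Concatenated: waw aw aw waw aw waw aw aw waw aw waw aw.

wawawawwawawwawawawwawawwawaw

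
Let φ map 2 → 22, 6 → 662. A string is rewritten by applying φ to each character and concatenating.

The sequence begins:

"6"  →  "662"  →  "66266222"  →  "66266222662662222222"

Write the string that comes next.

φ(66266222662662222222) expands symbol-by-symbol to 662 662 22 662 662 22 22 22 662 662 22 662 662 22 22 22 22 22 22 22; joining the 20 pieces gives the next term.

662662226626622222226626622266266222222222222222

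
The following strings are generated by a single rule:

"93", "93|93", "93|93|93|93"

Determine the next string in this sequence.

s(k+1) = s(k)·|·s(k) — each term doubles the last with '|' between the halves.
Doubling 93|93|93|93 with '|' between the halves:

93|93|93|93|93|93|93|93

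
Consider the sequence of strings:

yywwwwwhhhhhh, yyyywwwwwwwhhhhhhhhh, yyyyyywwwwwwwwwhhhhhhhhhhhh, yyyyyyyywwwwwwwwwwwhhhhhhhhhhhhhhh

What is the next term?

yyyyyyyyyywwwwwwwwwwwwwhhhhhhhhhhhhhhhhhh

Term n consists of 2n-2 y's, followed by 2n+1 w's, followed by 3n h's, where the shown terms are n = 2, 3, 4, 5.
Setting n = 6 gives 10, 13, 18 characters in each block.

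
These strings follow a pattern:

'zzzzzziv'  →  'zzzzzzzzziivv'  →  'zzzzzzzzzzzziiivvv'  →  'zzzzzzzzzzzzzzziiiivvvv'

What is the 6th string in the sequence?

Each string has the form z^{3n} i^{n-1} v^{n-1}, where the shown terms are n = 2, 3, 4, 5.
At n = 7 the blocks have lengths 21, 6, 6.

zzzzzzzzzzzzzzzzzzzzziiiiiivvvvvv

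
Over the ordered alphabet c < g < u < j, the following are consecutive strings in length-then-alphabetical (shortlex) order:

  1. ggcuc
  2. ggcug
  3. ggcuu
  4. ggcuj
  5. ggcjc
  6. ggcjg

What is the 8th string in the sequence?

Advancing 2 positions from ggcjg through ggcjg → ggcju reaches term 8.

ggcjj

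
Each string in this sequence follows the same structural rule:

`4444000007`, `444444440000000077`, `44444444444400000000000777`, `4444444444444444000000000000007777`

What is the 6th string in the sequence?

44444444444444444444444400000000000000000000777777

Reading off run lengths: 4 runs 4, 8, 12, 16; 0 runs 5, 8, 11, 14; 7 runs 1, 2, 3, 4 — each is linear in n (n = 1, 2, …).
For term 6, n = 6, so the run lengths are 24, 20, 6.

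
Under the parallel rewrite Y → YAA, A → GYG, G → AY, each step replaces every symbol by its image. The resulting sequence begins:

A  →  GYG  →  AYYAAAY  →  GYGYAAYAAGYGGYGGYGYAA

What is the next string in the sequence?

AYYAAAYYAAGYGGYGYAAGYGGYGAYYAAAYAYYAAAYAYYAAAYYAAGYGGYG

Applying the rule to each of the 21 symbols of GYGYAAYAAGYGGYGGYGYAA gives the pieces AY YAA AY YAA GYG GYG YAA GYG GYG AY YAA AY AY YAA AY AY YAA AY YAA GYG GYG, which concatenate to the answer.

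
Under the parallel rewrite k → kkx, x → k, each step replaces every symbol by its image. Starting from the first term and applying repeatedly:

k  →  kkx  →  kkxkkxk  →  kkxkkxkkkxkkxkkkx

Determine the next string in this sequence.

kkxkkxkkkxkkxkkkxkkxkkxkkkxkkxkkkxkkxkkxk

Replace each of the 17 characters of kkxkkxkkkxkkxkkkx in place — kkx kkx k kkx kkx k kkx kkx kkx k kkx kkx k kkx kkx kkx k — and concatenate.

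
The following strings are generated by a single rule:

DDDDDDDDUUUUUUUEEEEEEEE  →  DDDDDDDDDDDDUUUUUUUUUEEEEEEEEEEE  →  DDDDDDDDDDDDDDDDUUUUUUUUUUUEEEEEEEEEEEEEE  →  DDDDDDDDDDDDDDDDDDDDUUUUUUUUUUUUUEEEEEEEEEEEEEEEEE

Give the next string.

Each string has the form D^{4n} U^{2n+3} E^{3n+2}, where the shown terms are n = 2, 3, 4, 5.
At n = 6 the blocks have lengths 24, 15, 20.

DDDDDDDDDDDDDDDDDDDDDDDDUUUUUUUUUUUUUUUEEEEEEEEEEEEEEEEEEEE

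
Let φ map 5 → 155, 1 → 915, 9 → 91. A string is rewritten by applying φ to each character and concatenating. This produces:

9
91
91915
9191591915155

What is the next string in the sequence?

Rewriting the 13 symbols of 9191591915155 one by one yields 91 915 91 915 155 91 915 91 915 155 915 155 155; concatenated:

91915919151559191591915155915155155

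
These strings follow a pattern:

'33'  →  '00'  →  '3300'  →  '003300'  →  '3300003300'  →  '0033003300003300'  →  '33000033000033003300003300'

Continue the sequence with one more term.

This is a Fibonacci-style word recurrence s(k) = s(k−2)·s(k−1): e.g. 33·00 = 3300.
The next term joins 0033003300003300 and 33000033000033003300003300.

003300330000330033000033000033003300003300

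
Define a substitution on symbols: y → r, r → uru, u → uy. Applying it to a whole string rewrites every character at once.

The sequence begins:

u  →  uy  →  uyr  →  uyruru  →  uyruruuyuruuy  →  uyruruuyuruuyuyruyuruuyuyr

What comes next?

Rewriting the 26 symbols of uyruruuyuruuyuyruyuruuyuyr one by one yields uy r uru uy uru uy uy r uy uru uy uy r uy r uru uy r uy uru uy uy r uy r uru; concatenated:

uyruruuyuruuyuyruyuruuyuyruyruruuyruyuruuyuyruyruru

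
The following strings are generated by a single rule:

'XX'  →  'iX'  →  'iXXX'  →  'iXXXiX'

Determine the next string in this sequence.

This is a Fibonacci-style word recurrence s(k) = s(k−1)·s(k−2): e.g. iX·XX = iXXX.
Continuing: iXXXiX · iXXX gives term 5.

iXXXiXiXXX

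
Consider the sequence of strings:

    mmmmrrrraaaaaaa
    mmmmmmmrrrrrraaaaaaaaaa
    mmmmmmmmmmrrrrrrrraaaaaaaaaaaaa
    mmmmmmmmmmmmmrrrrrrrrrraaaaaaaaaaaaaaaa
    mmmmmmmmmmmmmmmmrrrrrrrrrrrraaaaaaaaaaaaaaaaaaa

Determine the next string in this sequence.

mmmmmmmmmmmmmmmmmmmrrrrrrrrrrrrrraaaaaaaaaaaaaaaaaaaaaa

Reading off run lengths: m runs 4, 7, 10, 13, 16; r runs 4, 6, 8, 10, 12; a runs 7, 10, 13, 16, 19 — each is linear in n, where the shown terms are n = 2, 3, 4, 5, 6.
Setting n = 7 gives 19, 14, 22 characters in each block.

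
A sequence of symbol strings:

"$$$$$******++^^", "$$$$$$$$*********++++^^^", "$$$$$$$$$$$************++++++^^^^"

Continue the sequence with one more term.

The n-th term is 3n+2 $'s then 3n+3 *'s then 2n +'s then n+1 ^'s (n = 1, 2, …).
At n = 4 the blocks have lengths 14, 15, 8, 5.

$$$$$$$$$$$$$$***************++++++++^^^^^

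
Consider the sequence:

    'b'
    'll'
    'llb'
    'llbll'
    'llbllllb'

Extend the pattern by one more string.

From term 3 onward, concatenate the last term with the second-to-last: ll·b = llb, llb·ll = llbll, …
So term 6 is llbllllb·llbll.

llbllllbllbll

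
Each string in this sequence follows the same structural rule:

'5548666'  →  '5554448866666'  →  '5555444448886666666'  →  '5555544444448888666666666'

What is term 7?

5555555544444444444448888888666666666666666

Each string has the form 5^{n+1} 4^{2n-1} 8^{n} 6^{2n+1} (n = 1, 2, …).
For term 7, n = 7, so the run lengths are 8, 13, 7, 15.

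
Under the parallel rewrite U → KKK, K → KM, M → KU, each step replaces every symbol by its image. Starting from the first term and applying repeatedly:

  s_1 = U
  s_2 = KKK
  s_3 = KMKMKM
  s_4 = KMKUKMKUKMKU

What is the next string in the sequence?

Apply φ to KMKUKMKUKMKU symbol by symbol: K→KM, M→KU, K→KM, U→KKK, K→KM, M→KU, K→KM, U→KKK, K→KM, M→KU, K→KM, U→KKK; joined: KM KU KM KKK KM KU KM KKK KM KU KM KKK.

KMKUKMKKKKMKUKMKKKKMKUKMKKK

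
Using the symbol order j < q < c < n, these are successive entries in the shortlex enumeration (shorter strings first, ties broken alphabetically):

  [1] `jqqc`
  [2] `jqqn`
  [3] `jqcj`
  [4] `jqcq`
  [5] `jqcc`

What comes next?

The successor of jqcc increments the rightmost position that isn't already n and resets every position after it to j.

jqcn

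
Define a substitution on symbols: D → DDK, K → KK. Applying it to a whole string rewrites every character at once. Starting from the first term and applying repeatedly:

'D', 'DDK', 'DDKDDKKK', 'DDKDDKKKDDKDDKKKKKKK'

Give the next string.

Rewriting the 20 symbols of DDKDDKKKDDKDDKKKKKKK one by one yields DDK DDK KK DDK DDK KK KK KK DDK DDK KK DDK DDK KK KK KK KK KK KK KK; concatenated:

DDKDDKKKDDKDDKKKKKKKDDKDDKKKDDKDDKKKKKKKKKKKKKKK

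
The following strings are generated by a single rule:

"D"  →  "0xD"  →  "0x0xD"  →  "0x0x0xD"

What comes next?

0x0x0x0xD

Each term is the previous one with 0x prepended.
One more step from 0x0x0xD gives the answer.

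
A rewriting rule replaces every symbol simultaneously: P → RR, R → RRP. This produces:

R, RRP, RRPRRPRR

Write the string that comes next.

Apply φ to RRPRRPRR symbol by symbol: R→RRP, R→RRP, P→RR, R→RRP, R→RRP, P→RR, R→RRP, R→RRP; joined: RRP RRP RR RRP RRP RR RRP RRP.

RRPRRPRRRRPRRPRRRRPRRP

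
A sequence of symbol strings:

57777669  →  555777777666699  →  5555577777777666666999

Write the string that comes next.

55555557777777777666666669999

The n-th term is 2n-1 5's then 2n+2 7's then 2n 6's then n 9's (n = 1, 2, …).
At n = 4 the blocks have lengths 7, 10, 8, 4.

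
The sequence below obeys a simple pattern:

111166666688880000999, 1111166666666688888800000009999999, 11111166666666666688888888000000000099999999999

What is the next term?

The n-th term is n+3 1's then 3n+3 6's then 2n+2 8's then 3n+1 0's then 4n-1 9's (n = 1, 2, …).
At n = 4 the blocks have lengths 7, 15, 10, 13, 15.

111111166666666666666688888888880000000000000999999999999999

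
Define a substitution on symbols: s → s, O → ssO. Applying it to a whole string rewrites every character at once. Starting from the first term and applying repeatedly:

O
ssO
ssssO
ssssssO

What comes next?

Apply φ to ssssssO symbol by symbol: s→s, s→s, s→s, s→s, s→s, s→s, O→ssO; joined: s s s s s s ssO.

ssssssssO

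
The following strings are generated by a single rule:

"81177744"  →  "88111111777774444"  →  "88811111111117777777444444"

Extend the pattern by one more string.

Term n consists of n 8's, followed by 4n-2 1's, followed by 2n+1 7's, followed by 2n 4's (n = 1, 2, …).
For the next term, n = 4, so the run lengths are 4, 14, 9, 8.

88881111111111111177777777744444444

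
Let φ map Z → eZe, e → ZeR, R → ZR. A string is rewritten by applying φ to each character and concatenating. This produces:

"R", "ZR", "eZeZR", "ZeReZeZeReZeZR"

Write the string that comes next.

eZeZeRZRZeReZeZeReZeZeRZRZeReZeZeReZeZR

Applying the rule to each of the 14 symbols of ZeReZeZeReZeZR gives the pieces eZe ZeR ZR ZeR eZe ZeR eZe ZeR ZR ZeR eZe ZeR eZe ZR, which concatenate to the answer.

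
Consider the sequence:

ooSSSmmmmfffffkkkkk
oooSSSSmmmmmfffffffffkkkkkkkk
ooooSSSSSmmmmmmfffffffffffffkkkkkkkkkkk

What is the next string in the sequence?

Term n consists of n+1 o's, followed by n+2 S's, followed by n+3 m's, followed by 4n+1 f's, followed by 3n+2 k's (n = 1, 2, …).
For the next term, n = 4, so the run lengths are 5, 6, 7, 17, 14.

oooooSSSSSSmmmmmmmfffffffffffffffffkkkkkkkkkkkkkk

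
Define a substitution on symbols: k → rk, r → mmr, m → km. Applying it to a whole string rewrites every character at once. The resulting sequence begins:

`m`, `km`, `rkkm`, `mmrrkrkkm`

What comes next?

kmkmmmrmmrrkmmrrkrkkm

Apply φ to mmrrkrkkm symbol by symbol: m→km, m→km, r→mmr, r→mmr, k→rk, r→mmr, k→rk, k→rk, m→km; joined: km km mmr mmr rk mmr rk rk km.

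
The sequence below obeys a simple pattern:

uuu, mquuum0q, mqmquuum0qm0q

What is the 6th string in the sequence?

s(k+1) = mq·s(k)·m0q, so each term gains mq as a prefix and m0q as a suffix.
From mqmquuum0qm0q, 3 further steps: mqmquuum0qm0q → mqmqmquuum0qm0qm0q → mqmqmqmquuum0qm0qm0qm0q → (answer).

mqmqmqmqmquuum0qm0qm0qm0qm0q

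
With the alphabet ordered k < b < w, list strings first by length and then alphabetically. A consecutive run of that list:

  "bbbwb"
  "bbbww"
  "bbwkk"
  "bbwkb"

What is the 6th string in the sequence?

Continuing the enumeration 2 steps past bbwkb: bbwkb → bbwkw → (answer).

bbwbk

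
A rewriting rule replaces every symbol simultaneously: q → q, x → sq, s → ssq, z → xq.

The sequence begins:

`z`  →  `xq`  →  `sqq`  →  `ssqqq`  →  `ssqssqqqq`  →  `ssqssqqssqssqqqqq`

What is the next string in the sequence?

Replace each of the 17 characters of ssqssqqssqssqqqqq in place — ssq ssq q ssq ssq q q ssq ssq q ssq ssq q q q q q — and concatenate.

ssqssqqssqssqqqssqssqqssqssqqqqqq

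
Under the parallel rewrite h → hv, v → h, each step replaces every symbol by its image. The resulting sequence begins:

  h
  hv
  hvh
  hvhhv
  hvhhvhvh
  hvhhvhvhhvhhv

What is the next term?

Rewriting the 13 symbols of hvhhvhvhhvhhv one by one yields hv h hv hv h hv h hv hv h hv hv h; concatenated:

hvhhvhvhhvhhvhvhhvhvh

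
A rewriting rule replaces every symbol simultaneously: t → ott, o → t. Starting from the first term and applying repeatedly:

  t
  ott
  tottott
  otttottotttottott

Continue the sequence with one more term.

Replace each of the 17 characters of otttottotttottott in place — t ott ott ott t ott ott t ott ott ott t ott ott t ott ott — and concatenate.

tottottotttottotttottottotttottotttottott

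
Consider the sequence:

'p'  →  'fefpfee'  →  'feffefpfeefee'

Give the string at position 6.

feffeffeffeffefpfeefeefeefeefee

s(k+1) = fef·s(k)·fee, so each term gains fef as a prefix and fee as a suffix.
From feffefpfeefee, 3 further steps: feffefpfeefee → feffeffefpfeefeefee → feffeffeffefpfeefeefeefee → (answer).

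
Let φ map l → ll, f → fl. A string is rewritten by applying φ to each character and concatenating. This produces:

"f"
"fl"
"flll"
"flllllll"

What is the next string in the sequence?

Rewriting each symbol of flllllll: f→fl, l→ll, l→ll, l→ll, l→ll, l→ll, l→ll, l→ll, which concatenates to fl ll ll ll ll ll ll ll.

flllllllllllllll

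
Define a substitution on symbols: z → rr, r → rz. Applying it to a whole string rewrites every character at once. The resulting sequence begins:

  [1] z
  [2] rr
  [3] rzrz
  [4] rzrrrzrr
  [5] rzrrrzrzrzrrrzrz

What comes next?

Applying the rule to each of the 16 symbols of rzrrrzrzrzrrrzrz gives the pieces rz rr rz rz rz rr rz rr rz rr rz rz rz rr rz rr, which concatenate to the answer.

rzrrrzrzrzrrrzrrrzrrrzrzrzrrrzrr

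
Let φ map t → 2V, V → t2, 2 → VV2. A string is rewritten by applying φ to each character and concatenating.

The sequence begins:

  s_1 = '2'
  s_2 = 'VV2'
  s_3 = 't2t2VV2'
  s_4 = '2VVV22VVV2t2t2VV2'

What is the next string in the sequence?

Rewriting the 17 symbols of 2VVV22VVV2t2t2VV2 one by one yields VV2 t2 t2 t2 VV2 VV2 t2 t2 t2 VV2 2V VV2 2V VV2 t2 t2 VV2; concatenated:

VV2t2t2t2VV2VV2t2t2t2VV22VVV22VVV2t2t2VV2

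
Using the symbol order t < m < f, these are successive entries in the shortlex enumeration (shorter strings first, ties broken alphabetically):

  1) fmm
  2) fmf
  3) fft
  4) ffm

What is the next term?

fff

Treat ffm as a base-3 numeral over the given alphabet and add one, carrying through any trailing f's.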